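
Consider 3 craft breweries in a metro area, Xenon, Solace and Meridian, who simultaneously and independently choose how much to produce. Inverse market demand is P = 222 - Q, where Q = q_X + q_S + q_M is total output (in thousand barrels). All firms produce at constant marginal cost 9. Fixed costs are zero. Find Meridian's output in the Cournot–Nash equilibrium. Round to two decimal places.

A representative firm's profit is π_i = q_i(222 - Q) - 9q_i.
First-order condition (treating rivals' output as given): 213 - 2q_i - Σ_{j≠i} q_j = 0.
By symmetry each firm produces the same amount; substituting Σ_{j≠i} q_j = 2q_i yields q_i = 213/4.

53.25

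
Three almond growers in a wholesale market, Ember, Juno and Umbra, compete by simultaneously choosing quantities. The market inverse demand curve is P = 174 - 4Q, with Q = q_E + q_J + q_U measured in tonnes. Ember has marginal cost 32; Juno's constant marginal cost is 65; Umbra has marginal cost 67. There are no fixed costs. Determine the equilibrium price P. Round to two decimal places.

Ember's profit: π_E = (174 - 4Q)q_E - (32q_E). Setting ∂π_E/∂q_E = 0: 142 - 8q_E - 4(q_J + q_U) = 0.
Juno's profit: π_J = (174 - 4Q)q_J - (65q_J). Setting ∂π_J/∂q_J = 0: 109 - 8q_J - 4(q_E + q_U) = 0.
Umbra's profit: π_U = (174 - 4Q)q_U - (67q_U). Setting ∂π_U/∂q_U = 0: 107 - 8q_U - 4(q_E + q_J) = 0.
Adding the 3 conditions: 358 − 8Q − 8Q = 0, i.e. Q = 179/8.
Back-substituting: q_E = (142 − 179/2)/4 = 105/8, q_J = (109 − 179/2)/4 = 39/8, q_U = (107 − 179/2)/4 = 35/8.
Total output Q = 179/8, so price P = 174 - 4·(179/8) = 169/2.

84.50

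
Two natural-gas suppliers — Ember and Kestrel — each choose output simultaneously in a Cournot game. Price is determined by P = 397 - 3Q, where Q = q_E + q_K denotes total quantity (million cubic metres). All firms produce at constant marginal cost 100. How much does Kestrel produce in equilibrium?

Each firm earns π_i = (397 - 3Q)q_i - 100q_i.
First-order condition (treating rivals' output as given): 297 - 6q_i - 3q_j = 0.
With identical firms every q_j equals q_i, so q_j = q_i and 297 = 9q_i, giving q_i = 33.

33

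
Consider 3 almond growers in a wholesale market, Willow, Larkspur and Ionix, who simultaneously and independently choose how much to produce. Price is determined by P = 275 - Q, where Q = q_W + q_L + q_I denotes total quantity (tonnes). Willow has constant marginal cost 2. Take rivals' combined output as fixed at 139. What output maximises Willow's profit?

With rivals' combined output fixed at 139, Willow's profit is π_W = (275 - 139 - q_W)q_W - (2q_W) = (136 - q_W)q_W - (2q_W).
∂π_W/∂q_W = 134 - 2q_W = 0, so q_W = 67.

67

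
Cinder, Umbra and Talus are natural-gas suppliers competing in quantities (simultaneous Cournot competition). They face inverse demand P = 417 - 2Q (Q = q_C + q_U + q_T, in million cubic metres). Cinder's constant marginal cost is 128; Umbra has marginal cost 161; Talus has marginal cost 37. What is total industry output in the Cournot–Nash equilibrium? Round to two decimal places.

115.63

Cinder's profit: π_C = (417 - 2Q)q_C - (128q_C). Setting ∂π_C/∂q_C = 0: 289 - 4q_C - 2(q_U + q_T) = 0.
Umbra's profit: π_U = (417 - 2Q)q_U - (161q_U). Setting ∂π_U/∂q_U = 0: 256 - 4q_U - 2(q_C + q_T) = 0.
Talus's profit: π_T = (417 - 2Q)q_T - (37q_T). Setting ∂π_T/∂q_T = 0: 380 - 4q_T - 2(q_C + q_U) = 0.
Adding the 3 conditions: 925 − 4Q − 4Q = 0, i.e. Q = 925/8.
Back-substituting: q_C = (289 − 925/4)/2 = 231/8, q_U = (256 − 925/4)/2 = 99/8, q_T = (380 − 925/4)/2 = 595/8.
Total output Q = 231/8 + 99/8 + 595/8 = 925/8.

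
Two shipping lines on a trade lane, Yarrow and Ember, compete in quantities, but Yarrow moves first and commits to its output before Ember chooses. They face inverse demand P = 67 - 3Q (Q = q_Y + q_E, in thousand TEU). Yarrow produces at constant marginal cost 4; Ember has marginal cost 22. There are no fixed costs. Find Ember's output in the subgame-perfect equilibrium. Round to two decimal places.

0.75

Solve by backward induction. Given q_Y, the follower Ember maximises π_E = (67 - 3q_Y - 3q_E)q_E - 22q_E.
∂π_E/∂q_E = 45 - 3q_Y - 6q_E = 0 gives the reaction function q_E = (45 - 3q_Y)/6.
Yarrow substitutes q_E(q_Y) into its own profit: π_Y = q_Y(67 - 3q_Y - (45 - 3q_Y)/2) - 4q_Y = (89/2 - (3/2)q_Y)q_Y - 4q_Y.
The leader's first-order condition 81/2 - 3q_Y = 0 yields q_Y = 27/2.
Then q_E = (45 - 3·(27/2))/6 = 3/4.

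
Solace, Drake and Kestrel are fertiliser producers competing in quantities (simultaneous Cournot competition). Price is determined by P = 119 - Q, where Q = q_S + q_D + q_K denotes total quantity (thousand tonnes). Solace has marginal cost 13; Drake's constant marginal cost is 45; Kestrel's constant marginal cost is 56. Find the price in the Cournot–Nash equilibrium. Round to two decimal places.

Solace's profit: π_S = (119 - Q)q_S - (13q_S). Setting ∂π_S/∂q_S = 0: 106 - 2q_S - (q_D + q_K) = 0.
Drake's first-order condition: 74 - 2q_D - (q_S + q_K) = 0.
Kestrel's first-order condition: 63 - 2q_K - (q_S + q_D) = 0.
Summing all 3 equations gives 243 − 4Q = 0, hence Q = 243/4.
Back-substituting: q_S = (106 − 243/4) = 181/4, q_D = (74 − 243/4) = 53/4, q_K = (63 − 243/4) = 9/4.
Total output Q = 243/4, so price P = 119 - 243/4 = 233/4.

58.25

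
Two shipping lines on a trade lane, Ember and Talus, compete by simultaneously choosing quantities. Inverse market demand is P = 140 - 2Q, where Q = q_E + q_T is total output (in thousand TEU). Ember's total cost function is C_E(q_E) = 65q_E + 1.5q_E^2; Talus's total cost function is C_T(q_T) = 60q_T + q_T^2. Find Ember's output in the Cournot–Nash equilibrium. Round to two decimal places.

Ember's profit: π_E = (140 - 2Q)q_E - (65q_E + (3/2)q_E²). Setting ∂π_E/∂q_E = 0: 75 - 7q_E - 2(q_T) = 0.
Talus's first-order condition: 80 - 6q_T - 2(q_E) = 0.
So q_E = (75 - 2q_T)/7 and q_T = (80 - 2q_E)/6.
Substituting one into the other gives q_E = 145/19 and q_T = 205/19.

7.63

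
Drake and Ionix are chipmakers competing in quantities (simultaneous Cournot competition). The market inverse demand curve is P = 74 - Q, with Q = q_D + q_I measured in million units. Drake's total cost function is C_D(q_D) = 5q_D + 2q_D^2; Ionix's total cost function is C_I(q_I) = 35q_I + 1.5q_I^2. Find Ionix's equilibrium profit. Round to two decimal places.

Drake's profit: π_D = (74 - Q)q_D - (5q_D + 2q_D²). Setting ∂π_D/∂q_D = 0: 69 - 6q_D - (q_I) = 0.
Ionix's profit: π_I = (74 - Q)q_I - (35q_I + (3/2)q_I²). Setting ∂π_I/∂q_I = 0: 39 - 5q_I - (q_D) = 0.
Best responses: q_D = (69 - q_I)/6, q_I = (39 - q_D)/5.
Substituting one into the other gives q_D = 306/29 and q_I = 165/29.
Price P = 74 - 471/29 = 1675/29.
Ionix's profit: (1675/29)·(165/29) - 35·(165/29) - (3/2)(165/29)² = 80.9304.

80.93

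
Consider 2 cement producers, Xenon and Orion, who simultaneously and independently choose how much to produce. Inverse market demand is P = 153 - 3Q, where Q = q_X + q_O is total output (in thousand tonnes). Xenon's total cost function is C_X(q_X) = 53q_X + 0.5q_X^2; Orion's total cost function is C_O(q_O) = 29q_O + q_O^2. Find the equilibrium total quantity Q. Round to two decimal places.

21.19

Xenon's profit: π_X = (153 - 3Q)q_X - (53q_X + (1/2)q_X²). Setting ∂π_X/∂q_X = 0: 100 - 7q_X - 3(q_O) = 0.
Orion's profit: π_O = (153 - 3Q)q_O - (29q_O + q_O²). Setting ∂π_O/∂q_O = 0: 124 - 8q_O - 3(q_X) = 0.
So q_X = (100 - 3q_O)/7 and q_O = (124 - 3q_X)/8.
Solving the pair: q_X = 428/47, q_O = 568/47.
Total output Q = 428/47 + 568/47 = 996/47.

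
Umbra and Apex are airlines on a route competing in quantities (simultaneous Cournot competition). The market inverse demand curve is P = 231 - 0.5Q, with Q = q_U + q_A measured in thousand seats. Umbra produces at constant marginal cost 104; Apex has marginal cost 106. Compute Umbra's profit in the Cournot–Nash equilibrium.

Umbra's profit: π_U = (231 - 0.5Q)q_U - (104q_U). Setting ∂π_U/∂q_U = 0: 127 - q_U - (1/2)(q_A) = 0.
Apex's first-order condition: 125 - q_A - (1/2)(q_U) = 0.
Rearranging gives the reaction functions q_U = (127 - (1/2)q_A) and q_A = (125 - (1/2)q_U).
Substituting one into the other gives q_U = 86 and q_A = 82.
Price P = 231 - (1/2)·168 = 147.
Umbra's profit: (147 - 104)·86 = 3698.

3698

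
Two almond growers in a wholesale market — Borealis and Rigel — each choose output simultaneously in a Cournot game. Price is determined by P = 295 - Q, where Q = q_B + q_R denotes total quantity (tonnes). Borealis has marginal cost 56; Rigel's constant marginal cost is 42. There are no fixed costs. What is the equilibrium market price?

Borealis's profit: π_B = (295 - Q)q_B - (56q_B). Setting ∂π_B/∂q_B = 0: 239 - 2q_B - (q_R) = 0.
Rigel's first-order condition: 253 - 2q_R - (q_B) = 0.
Best responses: q_B = (239 - q_R)/2, q_R = (253 - q_B)/2.
Solving the pair: q_B = 75, q_R = 89.
Total output Q = 164, so price P = 295 - 164 = 131.

131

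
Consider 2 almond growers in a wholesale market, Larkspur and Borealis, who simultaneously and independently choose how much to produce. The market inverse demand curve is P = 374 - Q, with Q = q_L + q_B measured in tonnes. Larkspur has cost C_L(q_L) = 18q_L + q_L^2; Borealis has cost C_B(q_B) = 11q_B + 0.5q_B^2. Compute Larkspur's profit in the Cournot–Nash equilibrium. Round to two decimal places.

8215.29

Larkspur's profit: π_L = (374 - Q)q_L - (18q_L + q_L²). Setting ∂π_L/∂q_L = 0: 356 - 4q_L - (q_B) = 0.
Borealis's first-order condition: 363 - 3q_B - (q_L) = 0.
Rearranging gives the reaction functions q_L = (356 - q_B)/4 and q_B = (363 - q_L)/3.
Substituting one into the other gives q_L = 705/11 and q_B = 1096/11.
Price P = 374 - 1801/11 = 210.2727.
Larkspur's profit: 210.2727·(705/11) - 18·(705/11) - (705/11)² = 8215.2893.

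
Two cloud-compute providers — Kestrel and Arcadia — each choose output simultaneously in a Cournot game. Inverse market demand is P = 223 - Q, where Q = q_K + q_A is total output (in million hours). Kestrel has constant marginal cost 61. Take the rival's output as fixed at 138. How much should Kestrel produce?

12

With the rival's output fixed at 138, Kestrel's profit is π_K = (223 - 138 - q_K)q_K - (61q_K) = (85 - q_K)q_K - (61q_K).
∂π_K/∂q_K = 24 - 2q_K = 0, so q_K = 12.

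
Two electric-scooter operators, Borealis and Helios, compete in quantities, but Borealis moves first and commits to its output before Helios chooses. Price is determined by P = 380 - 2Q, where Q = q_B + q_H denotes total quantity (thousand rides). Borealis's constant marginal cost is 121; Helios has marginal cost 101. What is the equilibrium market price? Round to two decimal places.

The follower Helios best-responds to any q_B: π_H = (380 - 2Q)q_H - 101q_H.
Follower FOC: 279 - 2q_B - 4q_H = 0, so q_H(q_B) = (279 - 2q_B)/4.
The leader anticipates this reaction. Substituting into P = 380 - 2Q gives P = 481/2 - q_B, so π_B = (481/2 - q_B)q_B - 121q_B.
The leader's first-order condition 239/2 - 2q_B = 0 yields q_B = 239/4.
Then q_H = (279 - 2·(239/4))/4 = 319/8.
Total output Q = 797/8, so price P = 380 - 2·(797/8) = 723/4.

180.75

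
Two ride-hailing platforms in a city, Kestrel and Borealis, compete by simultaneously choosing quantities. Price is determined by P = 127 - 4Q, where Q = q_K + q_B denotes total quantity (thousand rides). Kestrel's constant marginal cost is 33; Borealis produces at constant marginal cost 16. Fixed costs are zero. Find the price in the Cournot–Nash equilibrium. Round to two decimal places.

Kestrel's profit: π_K = (127 - 4Q)q_K - (33q_K). Setting ∂π_K/∂q_K = 0: 94 - 8q_K - 4(q_B) = 0.
Borealis's first-order condition: 111 - 8q_B - 4(q_K) = 0.
So q_K = (94 - 4q_B)/8 and q_B = (111 - 4q_K)/8.
Solving the pair: q_K = 77/12, q_B = 32/3.
Total output Q = 205/12, so price P = 127 - 4·(205/12) = 176/3.

58.67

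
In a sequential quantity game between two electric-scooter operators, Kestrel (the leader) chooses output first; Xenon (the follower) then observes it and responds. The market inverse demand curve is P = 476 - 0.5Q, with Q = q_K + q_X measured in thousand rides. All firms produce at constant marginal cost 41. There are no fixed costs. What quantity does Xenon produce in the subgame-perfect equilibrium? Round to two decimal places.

217.50

The follower Xenon best-responds to any q_K: π_X = (476 - 0.5Q)q_X - 41q_X.
∂π_X/∂q_X = 435 - (1/2)q_K - q_X = 0 gives the reaction function q_X = (435 - (1/2)q_K).
The leader anticipates this reaction. Substituting into P = 476 - 0.5Q gives P = 517/2 - (1/4)q_K, so π_K = (517/2 - (1/4)q_K)q_K - 41q_K.
The leader's first-order condition 435/2 - (1/2)q_K = 0 yields q_K = 435.
Then q_X = (435 - (1/2)·435) = 435/2.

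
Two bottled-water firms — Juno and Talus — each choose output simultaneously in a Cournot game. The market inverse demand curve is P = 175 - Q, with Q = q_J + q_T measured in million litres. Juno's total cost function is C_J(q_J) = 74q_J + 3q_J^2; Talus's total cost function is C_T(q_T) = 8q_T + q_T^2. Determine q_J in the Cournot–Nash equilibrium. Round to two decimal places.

Juno's profit: π_J = (175 - Q)q_J - (74q_J + 3q_J²). Setting ∂π_J/∂q_J = 0: 101 - 8q_J - (q_T) = 0.
Talus's first-order condition: 167 - 4q_T - (q_J) = 0.
Best responses: q_J = (101 - q_T)/8, q_T = (167 - q_J)/4.
Substituting one into the other gives q_J = 237/31 and q_T = 1235/31.

7.65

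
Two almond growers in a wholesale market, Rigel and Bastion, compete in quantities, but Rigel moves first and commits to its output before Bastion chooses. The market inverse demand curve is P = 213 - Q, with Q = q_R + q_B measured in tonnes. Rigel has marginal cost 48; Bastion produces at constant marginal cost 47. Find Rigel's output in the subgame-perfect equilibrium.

Solve by backward induction. Given q_R, the follower Bastion maximises π_B = (213 - q_R - q_B)q_B - 47q_B.
Setting the follower's marginal profit to zero, 166 - q_R - 2q_B = 0, i.e. q_B = (166 - q_R)/2.
Rigel substitutes q_B(q_R) into its own profit: π_R = q_R(213 - q_R - (166 - q_R)/2) - 48q_R = (130 - (1/2)q_R)q_R - 48q_R.
Maximising: ∂π_R/∂q_R = 82 - q_R = 0, giving q_R = 82.
Then q_B = (166 - 82)/2 = 42.

82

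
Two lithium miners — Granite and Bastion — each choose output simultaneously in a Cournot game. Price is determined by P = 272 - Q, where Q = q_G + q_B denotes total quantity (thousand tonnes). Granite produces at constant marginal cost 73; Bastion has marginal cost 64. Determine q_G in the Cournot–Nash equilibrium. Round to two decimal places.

Granite's profit: π_G = (272 - Q)q_G - (73q_G). Setting ∂π_G/∂q_G = 0: 199 - 2q_G - (q_B) = 0.
Bastion's profit: π_B = (272 - Q)q_B - (64q_B). Setting ∂π_B/∂q_B = 0: 208 - 2q_B - (q_G) = 0.
So q_G = (199 - q_B)/2 and q_B = (208 - q_G)/2.
Solving the pair: q_G = 190/3, q_B = 217/3.

63.33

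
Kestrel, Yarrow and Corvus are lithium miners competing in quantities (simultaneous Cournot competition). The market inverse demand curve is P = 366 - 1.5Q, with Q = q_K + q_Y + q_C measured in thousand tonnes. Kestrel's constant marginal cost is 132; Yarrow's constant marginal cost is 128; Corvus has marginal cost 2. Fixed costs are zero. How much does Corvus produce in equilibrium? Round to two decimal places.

103.33

Kestrel's profit: π_K = (366 - 1.5Q)q_K - (132q_K). Setting ∂π_K/∂q_K = 0: 234 - 3q_K - (3/2)(q_Y + q_C) = 0.
Yarrow's profit: π_Y = (366 - 1.5Q)q_Y - (128q_Y). Setting ∂π_Y/∂q_Y = 0: 238 - 3q_Y - (3/2)(q_K + q_C) = 0.
Corvus's profit: π_C = (366 - 1.5Q)q_C - (2q_C). Setting ∂π_C/∂q_C = 0: 364 - 3q_C - (3/2)(q_K + q_Y) = 0.
Adding the 3 conditions: 836 − 3Q − 3Q = 0, i.e. Q = 418/3.
Back-substituting: q_K = (234 − 209)/(3/2) = 50/3, q_Y = (238 − 209)/(3/2) = 58/3, q_C = (364 − 209)/(3/2) = 310/3.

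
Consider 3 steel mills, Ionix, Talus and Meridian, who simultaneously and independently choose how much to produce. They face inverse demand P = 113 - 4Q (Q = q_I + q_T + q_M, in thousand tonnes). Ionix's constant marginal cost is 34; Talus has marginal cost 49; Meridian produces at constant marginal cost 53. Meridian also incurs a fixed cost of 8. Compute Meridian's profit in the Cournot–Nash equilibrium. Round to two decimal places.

Ionix's profit: π_I = (113 - 4Q)q_I - (34q_I). Setting ∂π_I/∂q_I = 0: 79 - 8q_I - 4(q_T + q_M) = 0.
Talus's profit: π_T = (113 - 4Q)q_T - (49q_T). Setting ∂π_T/∂q_T = 0: 64 - 8q_T - 4(q_I + q_M) = 0.
Meridian's first-order condition: 60 - 8q_M - 4(q_I + q_T) = 0.
Summing all 3 equations gives 203 − 16Q = 0, hence Q = 203/16.
Back-substituting: q_I = (79 − 203/4)/4 = 113/16, q_T = (64 − 203/4)/4 = 53/16, q_M = (60 − 203/4)/4 = 37/16.
Price P = 113 - 4·(203/16) = 249/4.
Meridian's profit: (249/4 - 53)·(37/16) - 8 = 857/64.

13.39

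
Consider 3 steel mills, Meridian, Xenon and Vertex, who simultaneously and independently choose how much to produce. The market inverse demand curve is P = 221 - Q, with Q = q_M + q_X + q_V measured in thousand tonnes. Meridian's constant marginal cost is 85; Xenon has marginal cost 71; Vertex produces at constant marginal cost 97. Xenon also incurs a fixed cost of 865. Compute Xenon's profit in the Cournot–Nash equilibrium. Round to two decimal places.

Meridian's profit: π_M = (221 - Q)q_M - (85q_M). Setting ∂π_M/∂q_M = 0: 136 - 2q_M - (q_X + q_V) = 0.
Xenon's profit: π_X = (221 - Q)q_X - (71q_X). Setting ∂π_X/∂q_X = 0: 150 - 2q_X - (q_M + q_V) = 0.
Vertex's profit: π_V = (221 - Q)q_V - (97q_V). Setting ∂π_V/∂q_V = 0: 124 - 2q_V - (q_M + q_X) = 0.
Adding the 3 conditions: 410 − 2Q − 2Q = 0, i.e. Q = 205/2.
Back-substituting: q_M = (136 − 205/2) = 67/2, q_X = (150 − 205/2) = 95/2, q_V = (124 − 205/2) = 43/2.
Price P = 221 - 205/2 = 237/2.
Xenon's profit: (237/2 - 71)·(95/2) - 865 = 1391.2500.

1391.25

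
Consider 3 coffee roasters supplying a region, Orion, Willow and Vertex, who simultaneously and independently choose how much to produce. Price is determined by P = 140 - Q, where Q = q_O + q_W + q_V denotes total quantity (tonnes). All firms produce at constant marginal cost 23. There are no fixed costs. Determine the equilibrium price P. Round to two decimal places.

Each firm earns π_i = (140 - Q)q_i - 23q_i.
First-order condition (treating rivals' output as given): 117 - 2q_i - Σ_{j≠i} q_j = 0.
With identical firms every q_j equals q_i, so Σ_{j≠i} q_j = 2q_i and 117 = 4q_i, giving q_i = 117/4.
Total output Q = 351/4, so price P = 140 - 351/4 = 209/4.

52.25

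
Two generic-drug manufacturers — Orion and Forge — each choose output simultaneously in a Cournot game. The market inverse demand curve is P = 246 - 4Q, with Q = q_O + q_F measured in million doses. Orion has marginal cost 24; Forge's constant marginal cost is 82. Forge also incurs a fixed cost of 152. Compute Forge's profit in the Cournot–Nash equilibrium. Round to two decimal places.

160.11

Orion's profit: π_O = (246 - 4Q)q_O - (24q_O). Setting ∂π_O/∂q_O = 0: 222 - 8q_O - 4(q_F) = 0.
Forge's first-order condition: 164 - 8q_F - 4(q_O) = 0.
Rearranging gives the reaction functions q_O = (222 - 4q_F)/8 and q_F = (164 - 4q_O)/8.
Solving the pair: q_O = 70/3, q_F = 53/6.
Price P = 246 - 4·(193/6) = 352/3.
Forge's profit: (352/3 - 82)·(53/6) - 152 = 1441/9.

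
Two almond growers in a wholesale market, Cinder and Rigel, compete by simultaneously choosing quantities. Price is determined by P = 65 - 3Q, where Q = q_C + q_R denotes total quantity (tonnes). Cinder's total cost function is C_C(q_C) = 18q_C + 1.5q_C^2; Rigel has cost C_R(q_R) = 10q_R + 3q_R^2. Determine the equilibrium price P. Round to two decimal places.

Cinder's profit: π_C = (65 - 3Q)q_C - (18q_C + (3/2)q_C²). Setting ∂π_C/∂q_C = 0: 47 - 9q_C - 3(q_R) = 0.
Rigel's profit: π_R = (65 - 3Q)q_R - (10q_R + 3q_R²). Setting ∂π_R/∂q_R = 0: 55 - 12q_R - 3(q_C) = 0.
Best responses: q_C = (47 - 3q_R)/9, q_R = (55 - 3q_C)/12.
Solving the pair: q_C = 133/33, q_R = 118/33.
Total output Q = 251/33, so price P = 65 - 3·(251/33) = 464/11.

42.18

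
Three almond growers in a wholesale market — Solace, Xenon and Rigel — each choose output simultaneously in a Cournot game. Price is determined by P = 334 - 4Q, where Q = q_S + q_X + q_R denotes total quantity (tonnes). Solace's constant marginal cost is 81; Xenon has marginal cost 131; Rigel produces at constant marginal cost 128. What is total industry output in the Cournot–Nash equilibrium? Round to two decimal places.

Solace's profit: π_S = (334 - 4Q)q_S - (81q_S). Setting ∂π_S/∂q_S = 0: 253 - 8q_S - 4(q_X + q_R) = 0.
Xenon's first-order condition: 203 - 8q_X - 4(q_S + q_R) = 0.
Rigel's profit: π_R = (334 - 4Q)q_R - (128q_R). Setting ∂π_R/∂q_R = 0: 206 - 8q_R - 4(q_S + q_X) = 0.
Adding the 3 conditions: 662 − 8Q − 8Q = 0, i.e. Q = 331/8.
Back-substituting: q_S = (253 − 331/2)/4 = 175/8, q_X = (203 − 331/2)/4 = 75/8, q_R = (206 − 331/2)/4 = 81/8.
Total output Q = 175/8 + 75/8 + 81/8 = 331/8.

41.38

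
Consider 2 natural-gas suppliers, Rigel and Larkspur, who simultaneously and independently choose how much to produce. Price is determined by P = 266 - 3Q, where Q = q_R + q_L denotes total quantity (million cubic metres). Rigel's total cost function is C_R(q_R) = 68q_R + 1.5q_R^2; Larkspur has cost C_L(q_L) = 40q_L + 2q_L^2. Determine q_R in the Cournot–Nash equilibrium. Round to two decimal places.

16.07

Rigel's profit: π_R = (266 - 3Q)q_R - (68q_R + (3/2)q_R²). Setting ∂π_R/∂q_R = 0: 198 - 9q_R - 3(q_L) = 0.
Larkspur's profit: π_L = (266 - 3Q)q_L - (40q_L + 2q_L²). Setting ∂π_L/∂q_L = 0: 226 - 10q_L - 3(q_R) = 0.
Best responses: q_R = (198 - 3q_L)/9, q_L = (226 - 3q_R)/10.
Solving the pair: q_R = 434/27, q_L = 160/9.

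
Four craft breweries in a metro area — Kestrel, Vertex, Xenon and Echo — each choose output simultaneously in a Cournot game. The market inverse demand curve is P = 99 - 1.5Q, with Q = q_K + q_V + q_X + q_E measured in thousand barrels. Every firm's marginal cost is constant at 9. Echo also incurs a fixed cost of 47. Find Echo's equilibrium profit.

169

A representative firm's profit is π_i = q_i(99 - 1.5Q) - 9q_i.
First-order condition (treating rivals' output as given): 90 - 3q_i - (3/2)·Σ_{j≠i} q_j = 0.
With identical firms every q_j equals q_i, so Σ_{j≠i} q_j = 3q_i and 90 = (15/2)q_i, giving q_i = 12.
Price P = 99 - (3/2)·48 = 27.
Echo's profit: (27 - 9)·12 - 47 = 169.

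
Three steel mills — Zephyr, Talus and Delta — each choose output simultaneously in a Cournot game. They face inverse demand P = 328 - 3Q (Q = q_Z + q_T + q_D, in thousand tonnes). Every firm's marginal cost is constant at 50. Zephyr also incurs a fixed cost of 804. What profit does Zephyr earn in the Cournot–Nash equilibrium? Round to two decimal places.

806.08

A representative firm's profit is π_i = q_i(328 - 3Q) - 50q_i.
First-order condition (treating rivals' output as given): 278 - 6q_i - 3·Σ_{j≠i} q_j = 0.
With identical firms every q_j equals q_i, so Σ_{j≠i} q_j = 2q_i and 278 = 12q_i, giving q_i = 139/6.
Price P = 328 - 3·(139/2) = 239/2.
Zephyr's profit: (239/2 - 50)·(139/6) - 804 = 806.0833.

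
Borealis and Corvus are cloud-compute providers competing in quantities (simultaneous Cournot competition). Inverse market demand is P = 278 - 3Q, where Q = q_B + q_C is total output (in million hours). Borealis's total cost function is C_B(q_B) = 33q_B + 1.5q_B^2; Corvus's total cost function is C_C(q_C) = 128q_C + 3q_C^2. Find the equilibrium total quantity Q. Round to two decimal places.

Borealis's profit: π_B = (278 - 3Q)q_B - (33q_B + (3/2)q_B²). Setting ∂π_B/∂q_B = 0: 245 - 9q_B - 3(q_C) = 0.
Corvus's profit: π_C = (278 - 3Q)q_C - (128q_C + 3q_C²). Setting ∂π_C/∂q_C = 0: 150 - 12q_C - 3(q_B) = 0.
So q_B = (245 - 3q_C)/9 and q_C = (150 - 3q_B)/12.
Substituting one into the other gives q_B = 830/33 and q_C = 205/33.
Total output Q = 830/33 + 205/33 = 345/11.

31.36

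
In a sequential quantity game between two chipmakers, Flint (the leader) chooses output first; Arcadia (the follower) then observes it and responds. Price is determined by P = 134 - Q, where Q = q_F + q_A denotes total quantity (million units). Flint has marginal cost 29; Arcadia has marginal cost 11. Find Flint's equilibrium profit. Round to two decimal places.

946.13

The follower Arcadia best-responds to any q_F: π_A = (134 - Q)q_A - 11q_A.
∂π_A/∂q_A = 123 - q_F - 2q_A = 0 gives the reaction function q_A = (123 - q_F)/2.
Flint substitutes q_A(q_F) into its own profit: π_F = q_F(134 - q_F - (123 - q_F)/2) - 29q_F = (145/2 - (1/2)q_F)q_F - 29q_F.
Maximising: ∂π_F/∂q_F = 87/2 - q_F = 0, giving q_F = 87/2.
Then q_A = (123 - 87/2)/2 = 159/4.
Price P = 134 - 333/4 = 203/4.
Flint's profit: (203/4 - 29)·(87/2) = 946.1250.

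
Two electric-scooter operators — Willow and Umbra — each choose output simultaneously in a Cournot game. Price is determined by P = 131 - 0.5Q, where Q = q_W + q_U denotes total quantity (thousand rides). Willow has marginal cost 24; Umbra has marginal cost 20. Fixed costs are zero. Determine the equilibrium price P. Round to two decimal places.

Willow's profit: π_W = (131 - 0.5Q)q_W - (24q_W). Setting ∂π_W/∂q_W = 0: 107 - q_W - (1/2)(q_U) = 0.
Umbra's first-order condition: 111 - q_U - (1/2)(q_W) = 0.
So q_W = (107 - (1/2)q_U) and q_U = (111 - (1/2)q_W).
Substituting one into the other gives q_W = 206/3 and q_U = 230/3.
Total output Q = 436/3, so price P = 131 - (1/2)·(436/3) = 175/3.

58.33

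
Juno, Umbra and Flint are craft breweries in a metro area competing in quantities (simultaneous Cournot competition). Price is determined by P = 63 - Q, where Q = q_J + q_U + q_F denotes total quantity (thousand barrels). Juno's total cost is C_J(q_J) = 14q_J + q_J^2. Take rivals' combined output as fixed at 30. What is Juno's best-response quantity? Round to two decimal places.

4.75

With rivals' combined output fixed at 30, Juno's profit is π_J = (63 - 30 - q_J)q_J - (14q_J + q_J²) = (33 - q_J)q_J - (14q_J + q_J²).
∂π_J/∂q_J = 19 - 4q_J = 0, so q_J = 19/4.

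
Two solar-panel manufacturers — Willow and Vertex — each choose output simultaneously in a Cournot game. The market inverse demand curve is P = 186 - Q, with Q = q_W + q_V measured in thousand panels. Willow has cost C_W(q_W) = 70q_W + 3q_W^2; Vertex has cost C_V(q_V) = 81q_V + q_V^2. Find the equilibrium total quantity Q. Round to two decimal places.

Willow's profit: π_W = (186 - Q)q_W - (70q_W + 3q_W²). Setting ∂π_W/∂q_W = 0: 116 - 8q_W - (q_V) = 0.
Vertex's profit: π_V = (186 - Q)q_V - (81q_V + q_V²). Setting ∂π_V/∂q_V = 0: 105 - 4q_V - (q_W) = 0.
So q_W = (116 - q_V)/8 and q_V = (105 - q_W)/4.
Solving the pair: q_W = 359/31, q_V = 724/31.
Total output Q = 359/31 + 724/31 = 1083/31.

34.94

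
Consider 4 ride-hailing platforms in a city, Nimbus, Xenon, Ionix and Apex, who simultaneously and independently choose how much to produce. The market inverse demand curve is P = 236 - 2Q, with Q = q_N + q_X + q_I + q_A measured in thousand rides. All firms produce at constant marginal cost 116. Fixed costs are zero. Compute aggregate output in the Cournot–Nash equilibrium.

48

A representative firm's profit is π_i = q_i(236 - 2Q) - 116q_i.
Setting ∂π_i/∂q_i = 0 with rivals' quantities fixed: 120 - 4q_i - 2·Σ_{j≠i} q_j = 0.
With identical firms every q_j equals q_i, so Σ_{j≠i} q_j = 3q_i and 120 = 10q_i, giving q_i = 12.
Total output Q = 12 + 12 + 12 + 12 = 48.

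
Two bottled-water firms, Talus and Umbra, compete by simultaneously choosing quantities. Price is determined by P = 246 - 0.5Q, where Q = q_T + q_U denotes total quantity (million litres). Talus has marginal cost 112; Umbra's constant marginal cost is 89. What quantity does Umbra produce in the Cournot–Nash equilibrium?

Talus's profit: π_T = (246 - 0.5Q)q_T - (112q_T). Setting ∂π_T/∂q_T = 0: 134 - q_T - (1/2)(q_U) = 0.
Umbra's profit: π_U = (246 - 0.5Q)q_U - (89q_U). Setting ∂π_U/∂q_U = 0: 157 - q_U - (1/2)(q_T) = 0.
Best responses: q_T = (134 - (1/2)q_U), q_U = (157 - (1/2)q_T).
Substituting one into the other gives q_T = 74 and q_U = 120.

120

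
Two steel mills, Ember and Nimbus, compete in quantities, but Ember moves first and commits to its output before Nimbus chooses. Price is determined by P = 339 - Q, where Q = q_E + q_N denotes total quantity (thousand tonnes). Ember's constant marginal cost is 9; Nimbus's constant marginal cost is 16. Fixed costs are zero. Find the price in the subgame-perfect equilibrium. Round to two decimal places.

93.25

The follower Nimbus best-responds to any q_E: π_N = (339 - Q)q_N - 16q_N.
∂π_N/∂q_N = 323 - q_E - 2q_N = 0 gives the reaction function q_N = (323 - q_E)/2.
Ember substitutes q_N(q_E) into its own profit: π_E = q_E(339 - q_E - (323 - q_E)/2) - 9q_E = (355/2 - (1/2)q_E)q_E - 9q_E.
Leader FOC: 337/2 - q_E = 0, so q_E = 337/2.
Then q_N = (323 - 337/2)/2 = 309/4.
Total output Q = 983/4, so price P = 339 - 983/4 = 373/4.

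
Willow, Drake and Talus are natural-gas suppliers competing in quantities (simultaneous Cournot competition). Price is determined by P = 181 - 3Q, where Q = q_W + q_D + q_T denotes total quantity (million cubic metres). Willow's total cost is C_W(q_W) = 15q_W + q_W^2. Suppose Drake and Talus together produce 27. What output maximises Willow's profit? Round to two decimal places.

With rivals' combined output fixed at 27, Willow's profit is π_W = (181 - 3·27 - 3q_W)q_W - (15q_W + q_W²) = (100 - 3q_W)q_W - (15q_W + q_W²).
∂π_W/∂q_W = 85 - 8q_W = 0, so q_W = 85/8.

10.63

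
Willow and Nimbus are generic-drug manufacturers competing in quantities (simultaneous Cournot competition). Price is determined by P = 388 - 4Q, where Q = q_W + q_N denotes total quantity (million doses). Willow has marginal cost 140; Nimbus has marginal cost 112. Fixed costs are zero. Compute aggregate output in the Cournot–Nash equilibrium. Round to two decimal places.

43.67

Willow's profit: π_W = (388 - 4Q)q_W - (140q_W). Setting ∂π_W/∂q_W = 0: 248 - 8q_W - 4(q_N) = 0.
Nimbus's profit: π_N = (388 - 4Q)q_N - (112q_N). Setting ∂π_N/∂q_N = 0: 276 - 8q_N - 4(q_W) = 0.
Rearranging gives the reaction functions q_W = (248 - 4q_N)/8 and q_N = (276 - 4q_W)/8.
Solving the pair: q_W = 55/3, q_N = 76/3.
Total output Q = 55/3 + 76/3 = 131/3.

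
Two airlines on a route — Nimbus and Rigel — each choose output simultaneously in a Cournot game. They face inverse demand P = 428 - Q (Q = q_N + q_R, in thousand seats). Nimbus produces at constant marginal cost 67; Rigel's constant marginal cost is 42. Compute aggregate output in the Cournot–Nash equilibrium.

249

Nimbus's profit: π_N = (428 - Q)q_N - (67q_N). Setting ∂π_N/∂q_N = 0: 361 - 2q_N - (q_R) = 0.
Rigel's profit: π_R = (428 - Q)q_R - (42q_R). Setting ∂π_R/∂q_R = 0: 386 - 2q_R - (q_N) = 0.
Rearranging gives the reaction functions q_N = (361 - q_R)/2 and q_R = (386 - q_N)/2.
Solving the pair: q_N = 112, q_R = 137.
Total output Q = 112 + 137 = 249.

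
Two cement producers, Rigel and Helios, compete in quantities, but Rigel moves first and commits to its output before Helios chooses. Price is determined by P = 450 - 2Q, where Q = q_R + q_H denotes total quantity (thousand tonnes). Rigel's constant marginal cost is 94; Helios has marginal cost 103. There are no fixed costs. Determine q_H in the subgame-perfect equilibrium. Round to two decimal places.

41.13

The follower Helios best-responds to any q_R: π_H = (450 - 2Q)q_H - 103q_H.
Setting the follower's marginal profit to zero, 347 - 2q_R - 4q_H = 0, i.e. q_H = (347 - 2q_R)/4.
Rigel substitutes q_H(q_R) into its own profit: π_R = q_R(450 - 2q_R - (347 - 2q_R)/2) - 94q_R = (553/2 - q_R)q_R - 94q_R.
Maximising: ∂π_R/∂q_R = 365/2 - 2q_R = 0, giving q_R = 365/4.
Then q_H = (347 - 2·(365/4))/4 = 329/8.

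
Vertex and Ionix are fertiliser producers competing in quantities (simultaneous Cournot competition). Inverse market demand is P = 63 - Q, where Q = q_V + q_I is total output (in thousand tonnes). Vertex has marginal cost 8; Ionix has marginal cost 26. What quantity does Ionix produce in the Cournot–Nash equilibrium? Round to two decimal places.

Vertex's profit: π_V = (63 - Q)q_V - (8q_V). Setting ∂π_V/∂q_V = 0: 55 - 2q_V - (q_I) = 0.
Ionix's profit: π_I = (63 - Q)q_I - (26q_I). Setting ∂π_I/∂q_I = 0: 37 - 2q_I - (q_V) = 0.
Rearranging gives the reaction functions q_V = (55 - q_I)/2 and q_I = (37 - q_V)/2.
Substituting one into the other gives q_V = 73/3 and q_I = 19/3.

6.33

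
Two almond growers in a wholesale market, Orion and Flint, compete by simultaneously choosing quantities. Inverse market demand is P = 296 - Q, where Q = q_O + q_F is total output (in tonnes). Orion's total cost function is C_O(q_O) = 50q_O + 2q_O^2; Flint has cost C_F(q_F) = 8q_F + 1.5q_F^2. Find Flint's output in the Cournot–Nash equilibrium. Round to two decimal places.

51.10

Orion's profit: π_O = (296 - Q)q_O - (50q_O + 2q_O²). Setting ∂π_O/∂q_O = 0: 246 - 6q_O - (q_F) = 0.
Flint's profit: π_F = (296 - Q)q_F - (8q_F + (3/2)q_F²). Setting ∂π_F/∂q_F = 0: 288 - 5q_F - (q_O) = 0.
Rearranging gives the reaction functions q_O = (246 - q_F)/6 and q_F = (288 - q_O)/5.
Solving the pair: q_O = 942/29, q_F = 1482/29.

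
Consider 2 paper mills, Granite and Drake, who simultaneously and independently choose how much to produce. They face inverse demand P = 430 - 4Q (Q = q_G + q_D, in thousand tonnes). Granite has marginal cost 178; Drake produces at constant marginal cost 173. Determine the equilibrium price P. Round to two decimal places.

260.33

Granite's profit: π_G = (430 - 4Q)q_G - (178q_G). Setting ∂π_G/∂q_G = 0: 252 - 8q_G - 4(q_D) = 0.
Drake's first-order condition: 257 - 8q_D - 4(q_G) = 0.
Best responses: q_G = (252 - 4q_D)/8, q_D = (257 - 4q_G)/8.
Substituting one into the other gives q_G = 247/12 and q_D = 131/6.
Total output Q = 509/12, so price P = 430 - 4·(509/12) = 781/3.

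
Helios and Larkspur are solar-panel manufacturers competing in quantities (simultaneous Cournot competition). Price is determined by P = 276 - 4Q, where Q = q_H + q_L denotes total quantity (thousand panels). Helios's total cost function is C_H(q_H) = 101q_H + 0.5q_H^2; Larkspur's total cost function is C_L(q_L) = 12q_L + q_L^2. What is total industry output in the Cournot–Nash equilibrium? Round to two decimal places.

32.03

Helios's profit: π_H = (276 - 4Q)q_H - (101q_H + (1/2)q_H²). Setting ∂π_H/∂q_H = 0: 175 - 9q_H - 4(q_L) = 0.
Larkspur's profit: π_L = (276 - 4Q)q_L - (12q_L + q_L²). Setting ∂π_L/∂q_L = 0: 264 - 10q_L - 4(q_H) = 0.
Best responses: q_H = (175 - 4q_L)/9, q_L = (264 - 4q_H)/10.
Substituting one into the other gives q_H = 347/37 and q_L = 838/37.
Total output Q = 347/37 + 838/37 = 1185/37.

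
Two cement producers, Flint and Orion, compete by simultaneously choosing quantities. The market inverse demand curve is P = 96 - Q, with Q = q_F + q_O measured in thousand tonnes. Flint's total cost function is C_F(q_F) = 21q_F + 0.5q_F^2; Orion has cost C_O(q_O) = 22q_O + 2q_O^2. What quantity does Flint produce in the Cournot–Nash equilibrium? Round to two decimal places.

22.12

Flint's profit: π_F = (96 - Q)q_F - (21q_F + (1/2)q_F²). Setting ∂π_F/∂q_F = 0: 75 - 3q_F - (q_O) = 0.
Orion's profit: π_O = (96 - Q)q_O - (22q_O + 2q_O²). Setting ∂π_O/∂q_O = 0: 74 - 6q_O - (q_F) = 0.
Best responses: q_F = (75 - q_O)/3, q_O = (74 - q_F)/6.
Solving the pair: q_F = 376/17, q_O = 147/17.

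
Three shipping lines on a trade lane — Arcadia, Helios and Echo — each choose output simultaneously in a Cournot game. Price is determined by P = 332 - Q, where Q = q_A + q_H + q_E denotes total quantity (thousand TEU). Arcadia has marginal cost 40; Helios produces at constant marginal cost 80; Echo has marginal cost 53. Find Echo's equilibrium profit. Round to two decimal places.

Arcadia's profit: π_A = (332 - Q)q_A - (40q_A). Setting ∂π_A/∂q_A = 0: 292 - 2q_A - (q_H + q_E) = 0.
Helios's first-order condition: 252 - 2q_H - (q_A + q_E) = 0.
Echo's profit: π_E = (332 - Q)q_E - (53q_E). Setting ∂π_E/∂q_E = 0: 279 - 2q_E - (q_A + q_H) = 0.
Adding the 3 first-order conditions: 823 − 4Q = 0, so Q = 823/4.
Back-substituting: q_A = (292 − 823/4) = 345/4, q_H = (252 − 823/4) = 185/4, q_E = (279 − 823/4) = 293/4.
Price P = 332 - 823/4 = 505/4.
Echo's profit: (505/4 - 53)·(293/4) = 5365.5625.

5365.56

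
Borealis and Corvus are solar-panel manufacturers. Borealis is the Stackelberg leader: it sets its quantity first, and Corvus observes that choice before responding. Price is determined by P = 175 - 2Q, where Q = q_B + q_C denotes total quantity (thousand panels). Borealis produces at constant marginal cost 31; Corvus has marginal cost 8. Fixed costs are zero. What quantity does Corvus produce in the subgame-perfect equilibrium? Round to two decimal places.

26.63

The follower Corvus best-responds to any q_B: π_C = (175 - 2Q)q_C - 8q_C.
Follower FOC: 167 - 2q_B - 4q_C = 0, so q_C(q_B) = (167 - 2q_B)/4.
The leader anticipates this reaction. Substituting into P = 175 - 2Q gives P = 183/2 - q_B, so π_B = (183/2 - q_B)q_B - 31q_B.
Leader FOC: 121/2 - 2q_B = 0, so q_B = 121/4.
Then q_C = (167 - 2·(121/4))/4 = 213/8.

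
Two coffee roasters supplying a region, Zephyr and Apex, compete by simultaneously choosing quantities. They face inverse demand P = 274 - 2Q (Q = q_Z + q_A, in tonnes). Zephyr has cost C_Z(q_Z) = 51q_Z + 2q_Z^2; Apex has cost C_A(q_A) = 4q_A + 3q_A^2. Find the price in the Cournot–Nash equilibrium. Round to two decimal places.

Zephyr's profit: π_Z = (274 - 2Q)q_Z - (51q_Z + 2q_Z²). Setting ∂π_Z/∂q_Z = 0: 223 - 8q_Z - 2(q_A) = 0.
Apex's first-order condition: 270 - 10q_A - 2(q_Z) = 0.
Best responses: q_Z = (223 - 2q_A)/8, q_A = (270 - 2q_Z)/10.
Solving the pair: q_Z = 845/38, q_A = 857/38.
Total output Q = 851/19, so price P = 274 - 2·(851/19) = 184.4211.

184.42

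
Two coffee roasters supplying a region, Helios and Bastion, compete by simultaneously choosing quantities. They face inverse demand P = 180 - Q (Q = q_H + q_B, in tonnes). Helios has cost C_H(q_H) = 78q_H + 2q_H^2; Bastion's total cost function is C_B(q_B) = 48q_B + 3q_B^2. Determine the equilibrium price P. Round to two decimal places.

150.77

Helios's profit: π_H = (180 - Q)q_H - (78q_H + 2q_H²). Setting ∂π_H/∂q_H = 0: 102 - 6q_H - (q_B) = 0.
Bastion's profit: π_B = (180 - Q)q_B - (48q_B + 3q_B²). Setting ∂π_B/∂q_B = 0: 132 - 8q_B - (q_H) = 0.
Best responses: q_H = (102 - q_B)/6, q_B = (132 - q_H)/8.
Solving the pair: q_H = 684/47, q_B = 690/47.
Total output Q = 1374/47, so price P = 180 - 1374/47 = 150.7660.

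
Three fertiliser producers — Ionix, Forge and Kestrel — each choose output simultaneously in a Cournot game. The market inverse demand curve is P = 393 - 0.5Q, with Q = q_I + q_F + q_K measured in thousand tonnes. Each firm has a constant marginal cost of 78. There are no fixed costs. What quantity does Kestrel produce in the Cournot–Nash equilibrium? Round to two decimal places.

A representative firm's profit is π_i = q_i(393 - 0.5Q) - 78q_i.
Setting ∂π_i/∂q_i = 0 with rivals' quantities fixed: 315 - q_i - (1/2)·Σ_{j≠i} q_j = 0.
With identical firms every q_j equals q_i, so Σ_{j≠i} q_j = 2q_i and 315 = 2q_i, giving q_i = 315/2.

157.50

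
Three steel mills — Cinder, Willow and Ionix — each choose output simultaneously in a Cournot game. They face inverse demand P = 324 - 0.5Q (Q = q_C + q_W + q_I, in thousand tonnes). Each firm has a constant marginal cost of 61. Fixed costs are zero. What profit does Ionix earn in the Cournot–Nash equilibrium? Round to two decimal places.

8646.13

Each firm earns π_i = (324 - 0.5Q)q_i - 61q_i.
First-order condition (treating rivals' output as given): 263 - q_i - (1/2)·Σ_{j≠i} q_j = 0.
With identical firms every q_j equals q_i, so Σ_{j≠i} q_j = 2q_i and 263 = 2q_i, giving q_i = 263/2.
Price P = 324 - (1/2)·(789/2) = 507/4.
Ionix's profit: (507/4 - 61)·(263/2) = 8646.1250.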